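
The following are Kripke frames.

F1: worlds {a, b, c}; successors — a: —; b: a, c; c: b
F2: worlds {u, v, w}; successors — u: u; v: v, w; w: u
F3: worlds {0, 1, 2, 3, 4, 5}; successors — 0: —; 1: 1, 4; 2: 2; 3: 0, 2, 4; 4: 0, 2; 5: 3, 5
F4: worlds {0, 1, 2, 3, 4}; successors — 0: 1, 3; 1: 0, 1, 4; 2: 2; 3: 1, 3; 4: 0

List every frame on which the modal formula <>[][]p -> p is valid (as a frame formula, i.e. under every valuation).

F4

Frame correspondent (Sahlqvist): forall x forall y (xRy -> exists w (y R^2 w & x = w)) — i.e. a generalized confluence (Geach) condition.
F1: fails — bRa but no w with aR²w and b=w.
F2: fails — vRw but no t with wR²t and v=t.
F3: fails — 1R4 but no w with 4R²w and 1=w.
F4: holds.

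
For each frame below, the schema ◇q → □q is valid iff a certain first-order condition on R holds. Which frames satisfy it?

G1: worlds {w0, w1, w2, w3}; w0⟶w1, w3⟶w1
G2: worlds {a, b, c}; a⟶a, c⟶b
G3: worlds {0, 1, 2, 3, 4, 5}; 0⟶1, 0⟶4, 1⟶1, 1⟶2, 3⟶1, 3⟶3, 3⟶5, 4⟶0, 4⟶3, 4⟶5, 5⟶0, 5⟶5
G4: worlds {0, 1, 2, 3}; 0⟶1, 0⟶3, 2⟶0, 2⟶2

Frame correspondent (Sahlqvist): ∀x ∀y ∀z (Rxy ∧ Rxz → y = z) — i.e. partial functionality.
G1: condition met.
G2: condition met.
G3: fails — 0 sees both 1 and 4.
G4: fails — 0 sees both 1 and 3.

G1, G2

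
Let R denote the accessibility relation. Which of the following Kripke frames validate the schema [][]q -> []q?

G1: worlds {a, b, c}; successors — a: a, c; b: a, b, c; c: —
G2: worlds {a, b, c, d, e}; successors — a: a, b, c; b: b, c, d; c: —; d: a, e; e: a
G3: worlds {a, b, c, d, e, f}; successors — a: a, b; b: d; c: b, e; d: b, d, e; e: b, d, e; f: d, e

G1, G3

Frame correspondent (Sahlqvist): forall x forall y (Rxy -> exists z (Rxz & Rzy)) — i.e. density.
G1: condition met.
G2: fails — Rde but no z with Rdz and Rze.
G3: condition met.
Valid on: G1, G3.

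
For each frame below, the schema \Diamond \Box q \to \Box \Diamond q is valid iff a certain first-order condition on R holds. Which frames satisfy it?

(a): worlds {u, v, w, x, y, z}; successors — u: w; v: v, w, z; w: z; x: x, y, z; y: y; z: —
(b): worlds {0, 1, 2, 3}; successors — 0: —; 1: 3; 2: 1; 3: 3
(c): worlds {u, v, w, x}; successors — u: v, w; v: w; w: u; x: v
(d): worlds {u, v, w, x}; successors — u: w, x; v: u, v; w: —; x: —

(b)

The schema corresponds to convergence: \forall x \forall y \forall z (Rxy \wedge Rxz \to \exists w (Ryw \wedge Rzw)).
(a): fails — Rvv and Rvz but v and z have no common successor.
(b): satisfies the condition.
(c): fails — Ruv and Ruw but v and w have no common successor.
(d): fails — Ruw and Ruw but w and w have no common successor.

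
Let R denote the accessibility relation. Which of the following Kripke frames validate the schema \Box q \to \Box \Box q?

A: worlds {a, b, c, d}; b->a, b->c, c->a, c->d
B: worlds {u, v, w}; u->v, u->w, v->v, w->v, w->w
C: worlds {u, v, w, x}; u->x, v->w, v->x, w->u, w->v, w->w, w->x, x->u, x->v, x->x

B

The schema corresponds to transitivity: \forall x \forall y \forall z (Rxy \wedge Ryz \to Rxz).
A: fails — Rbc and Rcd but not Rbd.
B: holds.
C: fails — Rvw and Rwu but not Rvu.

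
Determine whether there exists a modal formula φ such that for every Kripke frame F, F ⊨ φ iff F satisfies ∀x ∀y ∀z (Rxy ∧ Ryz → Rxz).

Yes, by □r → □□r

Yes: it is transitivity, defined by the 4 schema □r → □□r.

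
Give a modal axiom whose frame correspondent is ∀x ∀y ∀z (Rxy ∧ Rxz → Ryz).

◇p → □◇p

This is the Euclidean property; the standard corresponding axiom is 5: ◇p → □◇p.
Suppose ◇p→□◇p is valid. Take Rxy, Rxz and set V(p)={y}. Then ◇p at x, so □◇p at x, so ◇p at z, so some w with Rzw has p; w=y, i.e. Rzy. By symmetry of the argument, Ryz.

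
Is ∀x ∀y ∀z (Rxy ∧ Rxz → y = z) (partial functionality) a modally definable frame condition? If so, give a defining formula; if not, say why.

Yes — defined by ◇p → □p

This is a Sahlqvist condition; the CD axiom ◇p → □p defines it.
Suppose ◇p→□p is valid. Take Rxy, Rxz and set V(p)={y}. Then ◇p at x, so □p at x, so p at z, i.e. z=y.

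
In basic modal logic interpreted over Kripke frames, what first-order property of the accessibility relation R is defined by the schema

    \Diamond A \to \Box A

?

Suppose ◇A→□A is valid. Take Rxy, Rxz and set V(A)={y}. Then ◇A at x, so □A at x, so A at z, i.e. z=y.
Conversely, any frame satisfying \forall x \forall y \forall z (Rxy \wedge Rxz \to y = z) validates the schema.
So the correspondent is partial functionality.

partial functionality: \forall x \forall y \forall z (Rxy \wedge Rxz \to y = z)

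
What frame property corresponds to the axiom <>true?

This schema is equivalent to the D axiom □r → ◇r.
It corresponds to seriality: forall x exists y Rxy.

seriality: forall x exists y Rxy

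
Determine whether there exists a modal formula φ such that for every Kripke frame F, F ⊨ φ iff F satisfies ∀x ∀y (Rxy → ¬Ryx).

If a class were modally definable it would be closed under surjective bounded morphisms (Goldblatt–Thomason).
The 3-cycle (worlds a,b,c with a→b→c→a) is asymmetric. Mapping every world to a single reflexive point • is a surjective bounded morphism, and the reflexive point is not asymmetric (R•• but asymmetry requires ¬R••).
So the class is not modally definable.

Not modally definable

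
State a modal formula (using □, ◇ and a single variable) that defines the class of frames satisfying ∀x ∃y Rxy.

A defining formula is □q → ◇q (the D axiom).
Suppose □q→◇q is valid. At any x set V(q)=W. Then □q at x, so ◇q at x, so x has a successor.

□q → ◇q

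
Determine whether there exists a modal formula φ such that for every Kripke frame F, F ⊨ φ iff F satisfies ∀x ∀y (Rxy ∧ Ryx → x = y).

If a class were modally definable it would be closed under surjective bounded morphisms (Goldblatt–Thomason).
The 6-cycle (worlds 0,1,2,3,4,5 with 0→1→2→3→4→5→0) is antisymmetric. Sending even-indexed worlds to s and odd-indexed worlds to t is a surjective bounded morphism onto the two-world frame with s↔t, which is not antisymmetric.
Hence antisymmetry is not modally definable.

No — not modally definable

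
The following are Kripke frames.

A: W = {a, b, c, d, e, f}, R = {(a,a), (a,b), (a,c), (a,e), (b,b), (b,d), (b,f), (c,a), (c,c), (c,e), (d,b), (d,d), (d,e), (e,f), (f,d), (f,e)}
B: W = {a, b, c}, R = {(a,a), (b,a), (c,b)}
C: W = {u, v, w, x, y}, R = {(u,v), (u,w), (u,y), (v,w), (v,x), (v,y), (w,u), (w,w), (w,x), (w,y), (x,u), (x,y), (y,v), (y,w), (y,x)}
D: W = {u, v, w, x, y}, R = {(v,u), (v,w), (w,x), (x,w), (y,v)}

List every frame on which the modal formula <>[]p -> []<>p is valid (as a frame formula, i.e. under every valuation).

Frame correspondent (Sahlqvist): forall x forall y forall z (Rxy & Rxz -> exists w (Ryw & Rzw)) — i.e. convergence.
A: fails — Rab and Rac but b and c have no common successor.
B: holds.
C: fails — Rvx and Rvy but x and y have no common successor.
D: fails — Rvw and Rvu but w and u have no common successor.

B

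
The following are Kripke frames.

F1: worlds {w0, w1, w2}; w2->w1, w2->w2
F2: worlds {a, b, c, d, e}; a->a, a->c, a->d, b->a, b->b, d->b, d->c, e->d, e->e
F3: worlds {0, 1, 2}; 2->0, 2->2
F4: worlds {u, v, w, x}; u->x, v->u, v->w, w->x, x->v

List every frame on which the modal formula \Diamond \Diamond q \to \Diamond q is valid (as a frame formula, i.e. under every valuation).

This is the axiom for transitivity; its first-order frame correspondent is \forall x \forall y \forall z (Rxy \wedge Ryz \to Rxz).
F1: ✓.
F2: fails — Rba and Rac but not Rbc.
F3: ✓.
F4: fails — Rwx and Rxv but not Rwv.

F1, F3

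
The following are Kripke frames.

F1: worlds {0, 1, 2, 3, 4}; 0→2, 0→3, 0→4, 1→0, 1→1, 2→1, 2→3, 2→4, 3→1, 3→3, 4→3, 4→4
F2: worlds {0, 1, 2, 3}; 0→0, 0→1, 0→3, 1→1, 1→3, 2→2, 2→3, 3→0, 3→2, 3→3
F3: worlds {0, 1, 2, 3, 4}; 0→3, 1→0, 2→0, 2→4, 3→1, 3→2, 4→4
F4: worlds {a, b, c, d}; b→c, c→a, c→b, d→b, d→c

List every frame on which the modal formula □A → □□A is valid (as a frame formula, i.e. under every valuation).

Frame correspondent (Sahlqvist): ∀x ∀y ∀z (Rxy ∧ Ryz → Rxz) — i.e. transitivity.
F1: fails — R10 and R02 but not R12.
F2: fails — R23 and R30 but not R20.
F3: fails — R10 and R03 but not R13.
F4: fails — Rbc and Rcb but not Rbb.

none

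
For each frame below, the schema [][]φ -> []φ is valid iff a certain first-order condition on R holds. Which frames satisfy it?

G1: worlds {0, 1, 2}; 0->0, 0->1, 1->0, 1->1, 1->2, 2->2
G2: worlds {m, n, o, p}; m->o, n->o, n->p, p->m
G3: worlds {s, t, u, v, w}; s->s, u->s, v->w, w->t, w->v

Frame correspondent (Sahlqvist): forall x forall y (Rxy -> exists z (Rxz & Rzy)) — i.e. density.
G1: satisfies the condition.
G2: fails — Rno but no z with Rnz and Rzo.
G3: fails — Rwt but no z with Rwz and Rzt.
Valid on: G1.

G1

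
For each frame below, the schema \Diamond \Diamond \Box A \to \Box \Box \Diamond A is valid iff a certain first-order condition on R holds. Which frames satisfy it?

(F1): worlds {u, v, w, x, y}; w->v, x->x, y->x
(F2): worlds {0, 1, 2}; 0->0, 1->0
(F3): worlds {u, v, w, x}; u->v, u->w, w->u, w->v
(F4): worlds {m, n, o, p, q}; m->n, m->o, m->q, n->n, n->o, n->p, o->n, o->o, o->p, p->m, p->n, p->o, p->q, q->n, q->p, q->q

(F1), (F2), (F4)

Frame correspondent (Sahlqvist): \forall x \forall y \forall z ((x R^2 y \wedge x R^2 z) \to \exists w (yRw \wedge zRw)) — i.e. a generalized confluence (Geach) condition.
(F1): holds.
(F2): holds.
(F3): fails — uR²u, uR²v but no t with uRt and vRt.
(F4): holds.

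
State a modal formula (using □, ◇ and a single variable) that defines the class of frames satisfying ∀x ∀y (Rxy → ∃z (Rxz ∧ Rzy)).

A defining formula is □□s → □s (the C4 axiom).
Suppose □□s→□s is valid. Take Rxy and set V(s)={w : xR²w}. Then □□s at x, so □s at x, so s at y, i.e. ∃z(Rxz∧Rzy).

□□s → □s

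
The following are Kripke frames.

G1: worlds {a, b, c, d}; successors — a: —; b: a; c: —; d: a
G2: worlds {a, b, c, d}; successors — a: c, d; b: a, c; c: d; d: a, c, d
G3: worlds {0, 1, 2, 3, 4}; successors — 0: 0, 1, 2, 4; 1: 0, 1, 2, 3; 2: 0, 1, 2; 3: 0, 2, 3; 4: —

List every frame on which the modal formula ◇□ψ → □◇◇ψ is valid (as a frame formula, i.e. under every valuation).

G2

This is the axiom for a generalized confluence (Geach) condition; its first-order frame correspondent is ∀x ∀y ∀z ((xRy ∧ xRz) → ∃w (yRw ∧ zR²w)).
G1: fails — bRa, bRa but no w with aRw and aR²w.
G2: condition met.
G3: fails — 0R0, 0R4 but no w with 0Rw and 4R²w.
Valid on: G2.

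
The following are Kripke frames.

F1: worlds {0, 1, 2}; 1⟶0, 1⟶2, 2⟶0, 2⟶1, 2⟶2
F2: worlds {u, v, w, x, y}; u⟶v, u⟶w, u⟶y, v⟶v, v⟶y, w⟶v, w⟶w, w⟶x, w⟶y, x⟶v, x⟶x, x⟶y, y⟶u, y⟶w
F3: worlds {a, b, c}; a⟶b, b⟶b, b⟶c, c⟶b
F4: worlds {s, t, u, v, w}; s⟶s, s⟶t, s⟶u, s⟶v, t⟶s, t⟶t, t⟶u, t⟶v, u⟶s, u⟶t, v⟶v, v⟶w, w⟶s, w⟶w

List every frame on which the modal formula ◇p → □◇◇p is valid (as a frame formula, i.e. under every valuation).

F3

Frame correspondent (Sahlqvist): ∀x ∀y ∀z ((xRy ∧ xRz) → ∃w (y = w ∧ zR²w)) — i.e. a generalized confluence (Geach) condition.
F1: fails — 1R0, 1R0 but no w with 0=w and 0R²w.
F2: fails — wRx, wRv but no t with x=t and vR²t.
F3: ✓.
F4: fails — sRt, sRv but no w* with t=w* and vR²w*.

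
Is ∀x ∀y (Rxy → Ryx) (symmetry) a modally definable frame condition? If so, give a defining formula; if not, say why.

Yes: it is symmetry, defined by the B schema q → □◇q.

Yes — defined by q → □◇q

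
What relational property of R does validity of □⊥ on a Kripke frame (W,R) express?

This is the Ver axiom.
Its frame correspondent is emptiness of R — ∀x ∀y ¬Rxy.

emptiness of R: ∀x ∀y ¬Rxy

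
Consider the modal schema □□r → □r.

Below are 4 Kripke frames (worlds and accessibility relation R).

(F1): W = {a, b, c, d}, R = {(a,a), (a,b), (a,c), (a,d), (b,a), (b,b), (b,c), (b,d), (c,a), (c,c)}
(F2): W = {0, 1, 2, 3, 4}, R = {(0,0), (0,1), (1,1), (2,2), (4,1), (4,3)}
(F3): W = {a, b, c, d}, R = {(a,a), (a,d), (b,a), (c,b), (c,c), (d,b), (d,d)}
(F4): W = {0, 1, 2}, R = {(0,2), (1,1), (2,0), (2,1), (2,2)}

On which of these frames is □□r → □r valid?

(F1), (F3), (F4)

Frame correspondent (Sahlqvist): ∀x ∀y (Rxy → ∃z (Rxz ∧ Rzy)) — i.e. density.
(F1): condition met.
(F2): fails — R43 but no z with R4z and Rz3.
(F3): condition met.
(F4): condition met.
Valid on: (F1), (F3), (F4).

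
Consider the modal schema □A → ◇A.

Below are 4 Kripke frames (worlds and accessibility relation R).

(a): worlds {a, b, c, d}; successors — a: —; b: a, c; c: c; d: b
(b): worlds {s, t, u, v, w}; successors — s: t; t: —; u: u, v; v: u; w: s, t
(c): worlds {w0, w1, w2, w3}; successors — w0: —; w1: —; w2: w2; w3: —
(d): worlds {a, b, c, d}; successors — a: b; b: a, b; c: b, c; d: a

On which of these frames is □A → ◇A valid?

This is the axiom for seriality; its first-order frame correspondent is ∀x ∃y Rxy.
(a): fails — world a has no successor.
(b): fails — world t has no successor.
(c): fails — world w0 has no successor.
(d): holds.

(d)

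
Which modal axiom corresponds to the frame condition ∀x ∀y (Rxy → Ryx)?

The condition is symmetry. The B schema r → □◇r defines it.
Suppose r→□◇r is valid. Take Rxy and set V(r)={x}. Then r at x, so □◇r at x, so ◇r at y, so some z with Ryz has r; z=x, i.e. Ryx.

r → □◇r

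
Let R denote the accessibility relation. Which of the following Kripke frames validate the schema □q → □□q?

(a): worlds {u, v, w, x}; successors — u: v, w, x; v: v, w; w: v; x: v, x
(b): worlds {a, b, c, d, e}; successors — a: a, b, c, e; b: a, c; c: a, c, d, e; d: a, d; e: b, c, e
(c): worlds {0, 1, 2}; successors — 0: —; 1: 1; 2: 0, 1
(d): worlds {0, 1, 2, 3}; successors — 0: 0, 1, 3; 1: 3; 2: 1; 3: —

(c)

Frame correspondent (Sahlqvist): ∀x ∀y ∀z (Rxy ∧ Ryz → Rxz) — i.e. transitivity.
(a): fails — Rwv and Rvw but not Rww.
(b): fails — Rbc and Rcd but not Rbd.
(c): ✓.
(d): fails — R21 and R13 but not R23.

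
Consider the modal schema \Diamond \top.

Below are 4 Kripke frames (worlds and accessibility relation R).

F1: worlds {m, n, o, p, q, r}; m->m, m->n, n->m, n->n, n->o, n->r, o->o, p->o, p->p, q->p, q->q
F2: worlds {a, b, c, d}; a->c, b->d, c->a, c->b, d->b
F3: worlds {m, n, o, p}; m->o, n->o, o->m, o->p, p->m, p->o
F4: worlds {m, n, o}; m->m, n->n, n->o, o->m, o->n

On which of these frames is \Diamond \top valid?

F2, F3, F4

This is the axiom for seriality; its first-order frame correspondent is \forall x \exists y Rxy.
F1: fails — world r has no successor.
F2: ✓.
F3: ✓.
F4: ✓.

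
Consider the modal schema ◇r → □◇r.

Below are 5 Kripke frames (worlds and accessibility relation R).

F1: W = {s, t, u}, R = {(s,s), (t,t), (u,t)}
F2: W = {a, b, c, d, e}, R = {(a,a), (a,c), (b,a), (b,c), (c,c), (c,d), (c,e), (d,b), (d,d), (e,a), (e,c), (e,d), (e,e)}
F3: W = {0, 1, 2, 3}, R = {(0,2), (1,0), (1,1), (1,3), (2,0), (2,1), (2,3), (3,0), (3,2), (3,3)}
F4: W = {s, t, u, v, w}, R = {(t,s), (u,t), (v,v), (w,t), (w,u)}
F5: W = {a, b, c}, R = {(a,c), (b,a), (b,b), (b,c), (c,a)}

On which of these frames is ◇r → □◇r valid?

Frame correspondent (Sahlqvist): ∀x ∀y ∀z (Rxy ∧ Rxz → Ryz) — i.e. the Euclidean property.
F1: satisfies the condition.
F2: fails — Rac and Raa but not Rca.
F3: fails — R02 and R02 but not R22.
F4: fails — Rts and Rts but not Rss.
F5: fails — Rac and Rac but not Rcc.
Valid on: F1.

F1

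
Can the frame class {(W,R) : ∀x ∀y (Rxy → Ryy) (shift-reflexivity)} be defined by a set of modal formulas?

Yes, by □(□p → p)

The condition is shift-reflexivity. A defining modal formula is □(□p → p).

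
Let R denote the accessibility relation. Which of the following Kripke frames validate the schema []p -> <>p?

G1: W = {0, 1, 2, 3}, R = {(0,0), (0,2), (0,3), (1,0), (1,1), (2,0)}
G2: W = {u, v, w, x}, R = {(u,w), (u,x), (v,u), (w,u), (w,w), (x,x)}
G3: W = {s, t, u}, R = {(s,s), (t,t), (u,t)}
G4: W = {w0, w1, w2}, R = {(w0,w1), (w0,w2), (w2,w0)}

The schema corresponds to seriality: forall x exists y Rxy.
G1: fails — world 3 has no successor.
G2: holds.
G3: holds.
G4: fails — world w1 has no successor.

G2, G3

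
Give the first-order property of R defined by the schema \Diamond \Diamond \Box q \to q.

This is a Sahlqvist (Geach-type) schema ◇^2□^1q → □^0◇^0q.
Minimal-valuation argument: fix x; take any y with xR^2y and any z with xR^0z. Set V(q) to the set of worlds R-reachable from y in exactly 1 step. Then □^1q holds at y, so the antecedent holds at x; validity forces ◇^0q at z, giving a w with zR^0w and yR^1w.
First-order correspondent: \forall x \forall y (x R^2 y \to \exists w (yRw \wedge x = w)).

\forall x \forall y (x R^2 y \to \exists w (yRw \wedge x = w))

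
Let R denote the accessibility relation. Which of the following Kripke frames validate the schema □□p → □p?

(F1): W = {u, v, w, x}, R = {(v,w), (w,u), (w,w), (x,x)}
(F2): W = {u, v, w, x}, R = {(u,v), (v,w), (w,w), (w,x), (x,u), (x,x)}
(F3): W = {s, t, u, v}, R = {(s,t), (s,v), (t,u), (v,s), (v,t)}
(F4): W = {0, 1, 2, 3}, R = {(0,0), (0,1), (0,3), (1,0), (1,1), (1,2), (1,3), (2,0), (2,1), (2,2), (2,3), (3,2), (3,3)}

This is the axiom for density; its first-order frame correspondent is ∀x ∀y (Rxy → ∃z (Rxz ∧ Rzy)).
(F1): ✓.
(F2): fails — Ruv but no z with Ruz and Rzv.
(F3): fails — Rvs but no z with Rvz and Rzs.
(F4): ✓.

(F1), (F4)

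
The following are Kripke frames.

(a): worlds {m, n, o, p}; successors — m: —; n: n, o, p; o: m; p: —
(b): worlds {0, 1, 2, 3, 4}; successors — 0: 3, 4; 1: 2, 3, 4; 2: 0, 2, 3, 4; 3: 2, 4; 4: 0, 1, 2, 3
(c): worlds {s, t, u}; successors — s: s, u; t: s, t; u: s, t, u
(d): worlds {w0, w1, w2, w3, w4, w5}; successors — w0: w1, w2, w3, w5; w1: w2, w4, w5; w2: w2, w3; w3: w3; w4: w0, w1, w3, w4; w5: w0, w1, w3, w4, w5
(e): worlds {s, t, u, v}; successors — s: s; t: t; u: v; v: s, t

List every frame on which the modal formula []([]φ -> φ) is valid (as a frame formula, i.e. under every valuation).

This is the axiom for shift-reflexivity; its first-order frame correspondent is forall x forall y (Rxy -> Ryy).
(a): fails — Rom but not Rmm.
(b): fails — R34 but not R44.
(c): ✓.
(d): fails — Rw0w1 but not Rw1w1.
(e): fails — Ruv but not Rvv.
Valid on: (c).

(c)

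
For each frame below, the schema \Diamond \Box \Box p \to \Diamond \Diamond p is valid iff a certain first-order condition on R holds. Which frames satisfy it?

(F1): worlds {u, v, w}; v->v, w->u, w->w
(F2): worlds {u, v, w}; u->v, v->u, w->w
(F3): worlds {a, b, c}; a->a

This is the axiom for a generalized confluence (Geach) condition; its first-order frame correspondent is \forall x \forall y (xRy \to \exists w (y R^2 w \wedge x R^2 w)).
(F1): fails — wRu but no t with uR²t and wR²t.
(F2): fails — uRv but no t with vR²t and uR²t.
(F3): ✓.

(F3)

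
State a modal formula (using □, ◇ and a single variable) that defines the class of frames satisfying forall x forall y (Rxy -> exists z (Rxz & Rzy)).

A defining formula is □□p → □p (the C4 axiom).
Suppose □□p→□p is valid. Take Rxy and set V(p)={w : xR²w}. Then □□p at x, so □p at x, so p at y, i.e. ∃z(Rxz∧Rzy).

□□p → □p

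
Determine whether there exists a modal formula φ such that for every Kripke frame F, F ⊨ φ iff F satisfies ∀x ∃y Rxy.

The condition is seriality. A defining modal formula is □q → ◇q.

Yes — defined by □q → ◇q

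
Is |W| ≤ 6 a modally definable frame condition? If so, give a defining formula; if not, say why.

If a class were modally definable it would be closed under disjoint unions (Goldblatt–Thomason).
Any modal formula valid on each of 7 disjoint one-world frames is valid on their disjoint union (validity is preserved under disjoint unions). Each one-world frame has |W|=1≤6, but the union has |W|=7.
So the class is not modally definable.

Not definable by any modal formula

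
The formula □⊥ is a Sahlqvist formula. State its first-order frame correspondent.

□⊥ is valid iff no world has any successor (otherwise □⊥ fails at any world with one).
Conversely, any frame satisfying ∀x ∀y ¬Rxy validates the schema.
Frame condition: ∀x ∀y ¬Rxy.

emptiness of R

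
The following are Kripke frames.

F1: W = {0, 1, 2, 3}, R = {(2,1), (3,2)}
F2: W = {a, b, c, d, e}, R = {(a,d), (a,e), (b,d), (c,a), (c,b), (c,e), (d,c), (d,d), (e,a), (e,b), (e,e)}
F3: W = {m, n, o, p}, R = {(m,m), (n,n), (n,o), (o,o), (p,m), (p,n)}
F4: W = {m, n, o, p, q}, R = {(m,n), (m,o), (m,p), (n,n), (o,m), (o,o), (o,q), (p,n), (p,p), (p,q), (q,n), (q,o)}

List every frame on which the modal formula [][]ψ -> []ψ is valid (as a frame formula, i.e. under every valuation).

This is the axiom for density; its first-order frame correspondent is forall x forall y (Rxy -> exists z (Rxz & Rzy)).
F1: fails — R32 but no z with R3z and Rz2.
F2: condition met.
F3: condition met.
F4: condition met.

F2, F3, F4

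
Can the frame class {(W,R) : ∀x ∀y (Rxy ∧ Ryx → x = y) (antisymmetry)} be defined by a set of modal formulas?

If a class were modally definable it would be closed under surjective bounded morphisms (Goldblatt–Thomason).
The 4-cycle (worlds w0,w1,w2,w3 with w0→w1→w2→w3→w0) is antisymmetric. Sending even-indexed worlds to s and odd-indexed worlds to t is a surjective bounded morphism onto the two-world frame with s↔t, which is not antisymmetric.
So the class is not modally definable.

Not modally definable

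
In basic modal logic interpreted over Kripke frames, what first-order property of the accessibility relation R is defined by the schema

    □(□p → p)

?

shift-reflexivity

This is the T□ axiom.
Its frame correspondent is shift-reflexivity — ∀x ∀y (Rxy → Ryy).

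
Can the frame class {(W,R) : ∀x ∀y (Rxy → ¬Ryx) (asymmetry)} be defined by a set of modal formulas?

If a class were modally definable it would be closed under surjective bounded morphisms (Goldblatt–Thomason).
The 3-cycle (worlds s,t,u with s→t→u→s) is asymmetric. Mapping every world to a single reflexive point • is a surjective bounded morphism, and the reflexive point is not asymmetric (R•• but asymmetry requires ¬R••).
So no modal formula (or set of formulas) defines exactly the asymmetric frames.

No — not modally definable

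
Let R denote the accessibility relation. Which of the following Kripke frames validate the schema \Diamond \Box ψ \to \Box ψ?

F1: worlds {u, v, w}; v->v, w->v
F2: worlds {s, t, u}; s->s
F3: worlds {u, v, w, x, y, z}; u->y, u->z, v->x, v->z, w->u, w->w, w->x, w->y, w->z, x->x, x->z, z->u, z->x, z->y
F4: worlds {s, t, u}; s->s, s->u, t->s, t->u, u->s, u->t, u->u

F1, F2

Frame correspondent (Sahlqvist): \forall x \forall y \forall z (Rxy \wedge Rxz \to Ryz) — i.e. the Euclidean property.
F1: ✓.
F2: ✓.
F3: fails — Ruz and Ruz but not Rzz.
F4: fails — Rut and Rut but not Rtt.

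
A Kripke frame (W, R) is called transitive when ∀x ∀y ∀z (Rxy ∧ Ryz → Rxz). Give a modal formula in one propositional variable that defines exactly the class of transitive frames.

□r → □□r

This is transitivity; the standard corresponding axiom is 4: □r → □□r.
Suppose □r→□□r is valid. Take Rxy, Ryz and set V(r)={w : Rxw}. Then □r at x, so □□r at x, so □r at y, so r at z, i.e. Rxz.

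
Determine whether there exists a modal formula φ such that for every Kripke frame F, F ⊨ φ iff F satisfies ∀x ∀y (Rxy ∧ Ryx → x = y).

Not definable by any modal formula

Modal frame validity is preserved under surjective bounded morphisms.
The 8-cycle (worlds s,t,u,v,w,x,y,z with s→t→u→v→w→x→y→z→s) is antisymmetric. Sending even-indexed worlds to • and odd-indexed worlds to ∘ is a surjective bounded morphism onto the two-world frame with •↔∘, which is not antisymmetric.
So the class is not modally definable.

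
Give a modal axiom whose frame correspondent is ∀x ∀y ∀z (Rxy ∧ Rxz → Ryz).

This is the Euclidean property; the standard corresponding axiom is 5: ◇p → □◇p.

◇p → □◇p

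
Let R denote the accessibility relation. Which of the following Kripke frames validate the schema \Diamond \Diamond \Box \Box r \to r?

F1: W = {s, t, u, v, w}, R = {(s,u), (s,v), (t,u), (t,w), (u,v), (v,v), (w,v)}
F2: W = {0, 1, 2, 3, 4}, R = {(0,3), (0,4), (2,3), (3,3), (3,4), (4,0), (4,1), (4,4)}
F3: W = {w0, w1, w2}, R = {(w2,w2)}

F3

The schema corresponds to a generalized confluence (Geach) condition: \forall x \forall y (x R^2 y \to \exists w (y R^2 w \wedge x = w)).
F1: fails — sR²v but no w* with vR²w* and s=w*.
F2: fails — 0R²1 but no w with 1R²w and 0=w.
F3: holds.
Valid on: F3.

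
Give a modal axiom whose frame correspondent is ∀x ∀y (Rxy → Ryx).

The condition is symmetry. The B schema r → □◇r defines it.

r → □◇r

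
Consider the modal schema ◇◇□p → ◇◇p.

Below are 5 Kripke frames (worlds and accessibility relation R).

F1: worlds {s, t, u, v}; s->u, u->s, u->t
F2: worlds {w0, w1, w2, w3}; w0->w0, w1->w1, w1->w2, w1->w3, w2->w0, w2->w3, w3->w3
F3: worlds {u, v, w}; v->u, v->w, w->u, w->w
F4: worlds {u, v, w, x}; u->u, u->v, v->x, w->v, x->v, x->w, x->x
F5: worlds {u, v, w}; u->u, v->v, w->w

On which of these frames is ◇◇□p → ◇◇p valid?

Frame correspondent (Sahlqvist): ∀x ∀y (xR²y → ∃w (yRw ∧ xR²w)) — i.e. a generalized confluence (Geach) condition.
F1: fails — sR²s but no w with sRw and sR²w.
F2: condition met.
F3: fails — vR²u but no t with uRt and vR²t.
F4: condition met.
F5: condition met.
Valid on: F2, F4, F5.

F2, F4, F5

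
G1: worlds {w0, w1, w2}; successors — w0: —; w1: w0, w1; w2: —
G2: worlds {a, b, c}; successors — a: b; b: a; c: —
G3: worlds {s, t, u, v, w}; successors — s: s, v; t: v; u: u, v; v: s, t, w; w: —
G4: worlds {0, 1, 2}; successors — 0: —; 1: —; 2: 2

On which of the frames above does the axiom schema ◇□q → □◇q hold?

The schema corresponds to convergence: ∀x ∀y ∀z (Rxy ∧ Rxz → ∃w (Ryw ∧ Rzw)).
G1: fails — Rw1w1 and Rw1w0 but w1 and w0 have no common successor.
G2: holds.
G3: fails — Ruv and Ruu but v and u have no common successor.
G4: holds.

G2, G4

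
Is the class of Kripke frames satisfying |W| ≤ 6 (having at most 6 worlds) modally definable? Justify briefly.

Not modally definable

If a class were modally definable it would be closed under disjoint unions (Goldblatt–Thomason).
Any modal formula valid on each of 7 disjoint one-world frames is valid on their disjoint union (validity is preserved under disjoint unions). Each one-world frame has |W|=1≤6, but the union has |W|=7.
So the class is not modally definable.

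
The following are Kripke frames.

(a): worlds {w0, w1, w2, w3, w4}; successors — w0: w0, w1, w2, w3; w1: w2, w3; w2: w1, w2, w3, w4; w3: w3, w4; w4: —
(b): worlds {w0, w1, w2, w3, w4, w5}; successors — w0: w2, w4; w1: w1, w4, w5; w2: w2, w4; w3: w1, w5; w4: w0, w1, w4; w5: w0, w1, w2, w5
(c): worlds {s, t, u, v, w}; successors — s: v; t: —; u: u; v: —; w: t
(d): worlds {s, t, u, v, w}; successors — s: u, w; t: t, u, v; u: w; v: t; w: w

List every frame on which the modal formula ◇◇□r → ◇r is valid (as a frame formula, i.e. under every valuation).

(c)

Frame correspondent (Sahlqvist): ∀x ∀y (xR²y → ∃w (yRw ∧ xRw)) — i.e. a generalized confluence (Geach) condition.
(a): fails — w0R²w4 but no w with w4Rw and w0Rw.
(b): fails — w3R²w0 but no w with w0Rw and w3Rw.
(c): ✓.
(d): fails — tR²u but no w* with uRw* and tRw*.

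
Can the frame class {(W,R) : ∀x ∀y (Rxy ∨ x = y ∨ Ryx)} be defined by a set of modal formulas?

Not modally definable

If a class were modally definable it would be closed under disjoint unions (Goldblatt–Thomason).
Take 2 disjoint single-world reflexive frames: each is trivially connected, but their disjoint union has 2 worlds with no edge between distinct components, so it is not connected.
Hence connectedness of R is not modally definable.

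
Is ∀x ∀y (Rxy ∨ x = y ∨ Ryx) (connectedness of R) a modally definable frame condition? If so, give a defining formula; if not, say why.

Not definable by any modal formula

If a class were modally definable it would be closed under disjoint unions (Goldblatt–Thomason).
Take 3 disjoint single-world reflexive frames: each is trivially connected, but their disjoint union has 3 worlds with no edge between distinct components, so it is not connected.
Hence connectedness of R is not modally definable.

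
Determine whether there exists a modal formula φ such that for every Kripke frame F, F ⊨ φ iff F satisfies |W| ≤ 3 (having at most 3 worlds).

Not definable by any modal formula

If a class were modally definable it would be closed under disjoint unions (Goldblatt–Thomason).
Any modal formula valid on each of 4 disjoint one-world frames is valid on their disjoint union (validity is preserved under disjoint unions). Each one-world frame has |W|=1≤3, but the union has |W|=4.
Hence having at most 3 worlds is not modally definable.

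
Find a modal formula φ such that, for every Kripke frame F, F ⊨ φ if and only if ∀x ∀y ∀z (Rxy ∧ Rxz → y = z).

◇r → □r

This is partial functionality; the standard corresponding axiom is CD: ◇r → □r.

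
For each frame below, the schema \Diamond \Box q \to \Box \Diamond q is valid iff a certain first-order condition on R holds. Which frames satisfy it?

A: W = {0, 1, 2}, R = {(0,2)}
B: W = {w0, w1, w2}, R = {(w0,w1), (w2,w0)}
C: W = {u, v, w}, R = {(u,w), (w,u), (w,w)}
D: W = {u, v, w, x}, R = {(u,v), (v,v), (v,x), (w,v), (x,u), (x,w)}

C

Frame correspondent (Sahlqvist): \forall x \forall y \forall z (Rxy \wedge Rxz \to \exists w (Ryw \wedge Rzw)) — i.e. convergence.
A: fails — R02 and R02 but 2 and 2 have no common successor.
B: fails — Rw0w1 and Rw0w1 but w1 and w1 have no common successor.
C: satisfies the condition.
D: fails — Rvv and Rvx but v and x have no common successor.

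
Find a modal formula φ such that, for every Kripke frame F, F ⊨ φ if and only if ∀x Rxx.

This is reflexivity; the standard corresponding axiom is T: □q → q.
Suppose □q→q is valid. At any x set V(q)={w : Rxw}. Then □q holds at x, so q holds at x, i.e. Rxx.

□q → q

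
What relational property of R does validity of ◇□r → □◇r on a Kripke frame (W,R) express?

Suppose ◇□r→□◇r is valid. Take Rxy, Rxz and set V(r)={w : Ryw}. Then □r at y so ◇□r at x, so □◇r at x, so ◇r at z, giving w with Rzw and Ryw.
Conversely, any frame satisfying ∀x ∀y ∀z (Rxy ∧ Rxz → ∃w (Ryw ∧ Rzw)) validates the schema.
Frame condition: ∀x ∀y ∀z (Rxy ∧ Rxz → ∃w (Ryw ∧ Rzw)).

convergence: ∀x ∀y ∀z (Rxy ∧ Rxz → ∃w (Ryw ∧ Rzw))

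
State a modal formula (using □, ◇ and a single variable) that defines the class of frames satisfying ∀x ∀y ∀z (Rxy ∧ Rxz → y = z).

◇r → □r

A defining formula is ◇r → □r (the CD axiom).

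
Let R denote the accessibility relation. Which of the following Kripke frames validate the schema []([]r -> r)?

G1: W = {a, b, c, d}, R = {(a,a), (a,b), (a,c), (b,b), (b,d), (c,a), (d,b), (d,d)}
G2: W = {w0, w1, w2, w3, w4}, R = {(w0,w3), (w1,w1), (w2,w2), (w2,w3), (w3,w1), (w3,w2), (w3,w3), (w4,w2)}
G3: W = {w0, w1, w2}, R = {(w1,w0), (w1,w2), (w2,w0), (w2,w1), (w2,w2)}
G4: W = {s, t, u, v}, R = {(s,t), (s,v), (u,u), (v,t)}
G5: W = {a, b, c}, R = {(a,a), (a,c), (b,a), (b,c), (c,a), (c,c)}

Frame correspondent (Sahlqvist): forall x forall y (Rxy -> Ryy) — i.e. shift-reflexivity.
G1: fails — Rac but not Rcc.
G2: ✓.
G3: fails — Rw1w0 but not Rw0w0.
G4: fails — Rvt but not Rtt.
G5: ✓.
Valid on: G2, G5.

G2, G5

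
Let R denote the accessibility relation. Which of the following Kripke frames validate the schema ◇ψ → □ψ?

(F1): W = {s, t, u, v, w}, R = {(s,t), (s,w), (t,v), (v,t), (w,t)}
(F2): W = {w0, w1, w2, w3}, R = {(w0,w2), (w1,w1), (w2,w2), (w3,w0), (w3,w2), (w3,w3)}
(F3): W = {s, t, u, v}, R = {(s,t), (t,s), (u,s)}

(F3)

This is the axiom for partial functionality; its first-order frame correspondent is ∀x ∀y ∀z (Rxy ∧ Rxz → y = z).
(F1): fails — s sees both t and w.
(F2): fails — w3 sees both w0 and w2.
(F3): ✓.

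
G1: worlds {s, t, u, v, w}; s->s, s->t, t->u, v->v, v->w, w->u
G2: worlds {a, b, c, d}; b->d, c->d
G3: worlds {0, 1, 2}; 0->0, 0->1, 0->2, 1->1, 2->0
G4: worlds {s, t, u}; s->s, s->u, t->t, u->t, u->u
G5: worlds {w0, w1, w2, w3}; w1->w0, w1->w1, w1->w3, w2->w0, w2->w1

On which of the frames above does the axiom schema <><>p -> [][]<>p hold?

Frame correspondent (Sahlqvist): forall x forall y forall z ((x R^2 y & x R^2 z) -> exists w (y = w & zRw)) — i.e. a generalized confluence (Geach) condition.
G1: fails — sR²s, sR²t but no w* with s=w* and tRw*.
G2: holds.
G3: fails — 0R²0, 0R²1 but no w with 0=w and 1Rw.
G4: fails — sR²s, sR²t but no w with s=w and tRw.
G5: fails — w1R²w0, w1R²w0 but no w with w0=w and w0Rw.
Valid on: G2.

G2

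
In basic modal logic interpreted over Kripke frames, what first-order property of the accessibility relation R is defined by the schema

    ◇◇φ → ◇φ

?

Replacing φ by ¬φ and contraposing gives the equivalent schema □φ → □□φ.
Suppose □φ→□□φ is valid. Take Rxy, Ryz and set V(φ)={w : Rxw}. Then □φ at x, so □□φ at x, so □φ at y, so φ at z, i.e. Rxz.
Conversely, on a frame with transitivity the schema holds at every world under every valuation.
So the correspondent is transitivity.

transitivity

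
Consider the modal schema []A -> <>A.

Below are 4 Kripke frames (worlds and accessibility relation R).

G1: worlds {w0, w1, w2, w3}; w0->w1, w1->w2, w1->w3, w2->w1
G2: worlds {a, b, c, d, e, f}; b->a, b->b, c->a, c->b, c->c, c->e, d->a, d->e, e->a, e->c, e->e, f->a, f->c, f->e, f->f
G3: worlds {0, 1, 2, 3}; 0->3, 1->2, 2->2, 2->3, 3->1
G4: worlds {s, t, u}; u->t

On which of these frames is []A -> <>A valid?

G3

This is the axiom for seriality; its first-order frame correspondent is forall x exists y Rxy.
G1: fails — world w3 has no successor.
G2: fails — world a has no successor.
G3: holds.
G4: fails — world s has no successor.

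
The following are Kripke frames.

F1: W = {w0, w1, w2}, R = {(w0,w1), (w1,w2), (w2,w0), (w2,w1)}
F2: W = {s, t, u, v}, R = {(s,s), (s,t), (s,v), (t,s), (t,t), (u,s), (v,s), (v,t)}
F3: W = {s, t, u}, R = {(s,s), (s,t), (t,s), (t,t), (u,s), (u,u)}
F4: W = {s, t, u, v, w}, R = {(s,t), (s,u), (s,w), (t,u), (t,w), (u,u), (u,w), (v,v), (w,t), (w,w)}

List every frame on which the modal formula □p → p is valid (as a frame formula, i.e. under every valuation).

The schema corresponds to reflexivity: ∀x Rxx.
F1: fails — world w0 does not see itself.
F2: fails — world u does not see itself.
F3: condition met.
F4: fails — world s does not see itself.

F3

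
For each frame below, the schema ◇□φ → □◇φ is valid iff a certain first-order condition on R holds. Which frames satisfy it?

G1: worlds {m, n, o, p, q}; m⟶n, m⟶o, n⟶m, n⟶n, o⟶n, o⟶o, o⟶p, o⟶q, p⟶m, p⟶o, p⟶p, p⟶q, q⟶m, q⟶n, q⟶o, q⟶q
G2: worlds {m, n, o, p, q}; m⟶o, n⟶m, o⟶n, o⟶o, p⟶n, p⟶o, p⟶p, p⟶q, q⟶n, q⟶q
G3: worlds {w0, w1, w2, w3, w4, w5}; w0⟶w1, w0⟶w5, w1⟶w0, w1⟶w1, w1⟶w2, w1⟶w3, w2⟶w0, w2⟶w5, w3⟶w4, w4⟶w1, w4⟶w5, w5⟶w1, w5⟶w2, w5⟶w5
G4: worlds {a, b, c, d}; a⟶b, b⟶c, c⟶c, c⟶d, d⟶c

G1, G4

The schema corresponds to convergence: ∀x ∀y ∀z (Rxy ∧ Rxz → ∃w (Ryw ∧ Rzw)).
G1: holds.
G2: fails — Ron and Roo but n and o have no common successor.
G3: fails — Rw1w2 and Rw1w3 but w2 and w3 have no common successor.
G4: holds.
Valid on: G1, G4.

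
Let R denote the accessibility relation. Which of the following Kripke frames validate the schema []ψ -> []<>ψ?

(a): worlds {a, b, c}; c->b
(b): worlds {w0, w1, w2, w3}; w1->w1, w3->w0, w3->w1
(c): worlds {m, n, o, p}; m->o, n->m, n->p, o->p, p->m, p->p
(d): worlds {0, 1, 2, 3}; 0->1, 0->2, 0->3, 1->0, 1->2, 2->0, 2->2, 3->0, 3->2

(d)

This is the axiom for a generalized confluence (Geach) condition; its first-order frame correspondent is forall x forall z (xRz -> exists w (xRw & zRw)).
(a): fails — cRb but no w with cRw and bRw.
(b): fails — w3Rw0 but no w with w3Rw and w0Rw.
(c): fails — mRo but no w with mRw and oRw.
(d): condition met.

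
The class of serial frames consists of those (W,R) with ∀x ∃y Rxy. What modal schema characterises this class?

□q → ◇q

This is seriality; the standard corresponding axiom is D: □q → ◇q.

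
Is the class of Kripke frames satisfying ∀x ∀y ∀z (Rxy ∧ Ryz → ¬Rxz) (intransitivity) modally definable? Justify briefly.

Modal frame validity is preserved under surjective bounded morphisms.
The 7-cycle (worlds 0,1,2,3,4,5,6 with 0→1→2→3→4→5→6→0) is intransitive. Mapping every world to a single reflexive point • is a surjective bounded morphism; the reflexive point is not intransitive (R••∧R•• but R••).
So no modal formula (or set of formulas) defines exactly the intransitive frames.

Not modally definable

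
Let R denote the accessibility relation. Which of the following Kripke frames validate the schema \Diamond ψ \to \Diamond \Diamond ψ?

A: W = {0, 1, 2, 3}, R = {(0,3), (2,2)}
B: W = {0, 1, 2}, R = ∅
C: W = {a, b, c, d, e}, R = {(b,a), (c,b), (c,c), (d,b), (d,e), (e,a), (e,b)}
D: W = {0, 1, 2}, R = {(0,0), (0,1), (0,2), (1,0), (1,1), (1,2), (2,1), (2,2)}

B, D

This is the axiom for a generalized confluence (Geach) condition; its first-order frame correspondent is \forall x \forall y (xRy \to \exists w (y = w \wedge x R^2 w)).
A: fails — 0R3 but no w with 3=w and 0R²w.
B: holds.
C: fails — bRa but no w with a=w and bR²w.
D: holds.
Valid on: B, D.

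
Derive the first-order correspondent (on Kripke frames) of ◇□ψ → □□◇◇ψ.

This is a Sahlqvist (Geach-type) schema ◇^1□^1ψ → □^2◇^2ψ.
Minimal-valuation argument: fix x; take any y with xR^1y and any z with xR^2z. Set V(ψ) to the set of worlds R-reachable from y in exactly 1 step. Then □^1ψ holds at y, so the antecedent holds at x; validity forces ◇^2ψ at z, giving a w with zR^2w and yR^1w.
First-order correspondent: ∀x ∀y ∀z ((xRy ∧ xR²z) → ∃w (yRw ∧ zR²w)).

∀x ∀y ∀z ((xRy ∧ xR²z) → ∃w (yRw ∧ zR²w))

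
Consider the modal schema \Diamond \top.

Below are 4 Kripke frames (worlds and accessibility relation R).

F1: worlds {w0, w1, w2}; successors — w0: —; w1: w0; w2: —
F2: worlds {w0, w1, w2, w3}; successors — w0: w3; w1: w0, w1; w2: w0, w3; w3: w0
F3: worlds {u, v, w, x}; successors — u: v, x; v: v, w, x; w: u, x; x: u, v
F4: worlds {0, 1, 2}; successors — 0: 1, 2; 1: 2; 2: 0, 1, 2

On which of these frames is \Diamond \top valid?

F2, F3, F4

The schema corresponds to seriality: \forall x \exists y Rxy.
F1: fails — world w0 has no successor.
F2: ✓.
F3: ✓.
F4: ✓.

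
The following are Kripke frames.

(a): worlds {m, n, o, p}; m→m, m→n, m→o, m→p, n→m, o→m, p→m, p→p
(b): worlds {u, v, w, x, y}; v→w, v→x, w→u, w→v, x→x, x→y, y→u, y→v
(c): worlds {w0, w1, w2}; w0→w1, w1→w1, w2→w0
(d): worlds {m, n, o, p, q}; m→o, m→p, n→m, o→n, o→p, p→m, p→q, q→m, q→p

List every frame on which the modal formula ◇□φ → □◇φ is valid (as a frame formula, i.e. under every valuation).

This is the axiom for convergence; its first-order frame correspondent is ∀x ∀y ∀z (Rxy ∧ Rxz → ∃w (Ryw ∧ Rzw)).
(a): ✓.
(b): fails — Rvw and Rvx but w and x have no common successor.
(c): ✓.
(d): fails — Rmo and Rmp but o and p have no common successor.

(a), (c)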